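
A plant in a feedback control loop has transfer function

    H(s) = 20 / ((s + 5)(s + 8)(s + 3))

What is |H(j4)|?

|H(j4)| ≈ 0.06984

Substitute s = j4: numerator = 20, denominator = -136 + j252.
|H(j4)| = |20| / |-136 + j252| = 20 / 286.36 ≈ 0.06984.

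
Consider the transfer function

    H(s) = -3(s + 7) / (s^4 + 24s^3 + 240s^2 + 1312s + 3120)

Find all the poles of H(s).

The poles are the roots of the denominator s^4 + 24s^3 + 240s^2 + 1312s + 3120 = 0.
Trying s = -10: the polynomial evaluates to 0, so (s + 10) is a factor.
Dividing out leaves s^3 + 14s^2 + 100s + 312 = 0.
This factors further as (s^2 + 8s + 52)(s + 6) = 0.

s = -4 ± 6j, -10, -6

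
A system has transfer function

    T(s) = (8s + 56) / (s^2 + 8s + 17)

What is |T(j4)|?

|T(j4)| ≈ 2.015

Substitute s = j4: numerator = 56 + j32, denominator = 1 + j32.
|T(j4)| = |56 + j32| / |1 + j32| = 64.498 / 32.016 ≈ 2.015.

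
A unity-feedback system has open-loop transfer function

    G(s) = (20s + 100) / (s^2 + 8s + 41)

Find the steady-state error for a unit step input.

e_ss = 0.2908

G(s) has no poles at the origin.
This is a Type 0 system. Kp = lim_{s→0} G(s) = 100/41.
e_ss = 1/(1 + Kp) = 1/(1 + 100/41) = 41/141 ≈ 0.2908.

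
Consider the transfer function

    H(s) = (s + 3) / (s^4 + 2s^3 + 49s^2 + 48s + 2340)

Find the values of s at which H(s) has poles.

s = 3 ± 6j, -4 ± 6j

The poles are the roots of the denominator s^4 + 2s^3 + 49s^2 + 48s + 2340 = 0.
No real roots exist; factor into two real quadratics: (s^2 - 6s + 45)(s^2 + 8s + 52) = 0.
Each quadratic gives a conjugate pair via the quadratic formula.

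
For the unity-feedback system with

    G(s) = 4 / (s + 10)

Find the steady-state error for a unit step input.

G(s) has no poles at the origin.
This is a Type 0 system. Kp = lim_{s→0} G(s) = 4/10 = 2/5.
e_ss = 1/(1 + Kp) = 1/(1 + 2/5) = 5/7 ≈ 0.7143.

e_ss = 0.7143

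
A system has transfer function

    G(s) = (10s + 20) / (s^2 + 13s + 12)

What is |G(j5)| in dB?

|G(j5)|_dB ≈ -1.80 dB

Substitute s = j5: numerator = 20 + j50, denominator = -13 + j65.
|G(j5)| = |20 + j50| / |-13 + j65| = 53.852 / 66.287 ≈ 0.8124.
In decibels: 20·log₁₀(0.8124) ≈ -1.80 dB.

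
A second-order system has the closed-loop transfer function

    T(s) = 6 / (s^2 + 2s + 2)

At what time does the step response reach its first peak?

Comparing s^2 + 2s + 2 to s^2 + 2ζωₙs + ωₙ²: ωₙ = √2 ≈ 1.414 rad/s and ζ = 2/(2·√2) ≈ 0.7071.
ζωₙ = 2/2 = 1, so ω_d = ωₙ√(1−ζ²) = √(ωₙ² − (ζωₙ)²) = √(2 − 1²) = √1 = 1 rad/s.
t_p = π/ω_d = π/1 ≈ 3.142 s.

t_p ≈ 3.142 s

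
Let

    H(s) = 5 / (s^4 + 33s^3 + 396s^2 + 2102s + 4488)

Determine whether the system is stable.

stable

The denominator s^4 + 33s^3 + 396s^2 + 2102s + 4488 factors as (s + 12)(s + 11)(s^2 + 10s + 34), giving poles at s = -12, -11, -5 + 3j, -5 - 3j.
Since all poles lie strictly in the left half-plane, the system is stable.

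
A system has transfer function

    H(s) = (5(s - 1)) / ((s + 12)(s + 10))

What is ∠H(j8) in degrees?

At s = j8: numerator = -5 + j40, denominator = 56 + j176.
∠H = ∠num − ∠den = 97.125° − (72.350°) = 24.78°.

∠H(j8) ≈ 24.78°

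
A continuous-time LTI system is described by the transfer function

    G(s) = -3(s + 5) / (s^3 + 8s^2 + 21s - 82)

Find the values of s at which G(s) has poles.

The poles are the roots of the denominator s^3 + 8s^2 + 21s - 82 = 0.
Trying s = 2: the polynomial evaluates to 0, so (s - 2) is a factor.
Dividing out leaves s^2 + 10s + 41 = 0.
The quadratic formula then gives s = -5 ± 4j.

s = -5 ± 4j, 2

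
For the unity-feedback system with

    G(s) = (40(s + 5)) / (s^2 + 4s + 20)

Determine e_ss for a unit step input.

e_ss = 0.09091

G(s) has no poles at the origin.
This is a Type 0 system. Kp = lim_{s→0} G(s) = 200/20 = 10.
e_ss = 1/(1 + Kp) = 1/(1 + 10) = 1/11 ≈ 0.09091.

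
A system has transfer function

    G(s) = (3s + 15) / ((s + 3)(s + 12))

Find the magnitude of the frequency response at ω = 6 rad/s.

|G(j6)| ≈ 0.2603

Substitute s = j6: numerator = 15 + j18, denominator = j90.
|G(j6)| = |15 + j18| / |j90| = 23.431 / 90 ≈ 0.2603.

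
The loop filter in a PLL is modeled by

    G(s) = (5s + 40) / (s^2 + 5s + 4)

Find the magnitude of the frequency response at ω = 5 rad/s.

|G(j5)| ≈ 1.445

Substitute s = j5: numerator = 40 + j25, denominator = -21 + j25.
|G(j5)| = |40 + j25| / |-21 + j25| = 47.170 / 32.650 ≈ 1.445.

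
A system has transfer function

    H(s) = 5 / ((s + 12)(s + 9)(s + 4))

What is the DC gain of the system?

H(0) = 5/432 ≈ 0.01157

Set s = 0: H(0) = (5) / (432) = 5/432.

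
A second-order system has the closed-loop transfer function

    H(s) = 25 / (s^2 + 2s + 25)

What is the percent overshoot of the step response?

Comparing s^2 + 2s + 25 to s^2 + 2ζωₙs + ωₙ²: ωₙ = 5 rad/s and ζ = 2/(2·5) = 0.2.
%OS = 100·exp(−πζ/√(1−ζ²)) = 100·exp(−π·0.2/√(1−0.2²)) ≈ 52.7%.

%OS ≈ 52.7%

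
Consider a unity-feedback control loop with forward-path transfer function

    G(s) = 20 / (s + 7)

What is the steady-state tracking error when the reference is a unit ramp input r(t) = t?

G(s) has no poles at the origin.
This is a Type 0 system; Kv = lim_{s→0} s·G(s) = 0, so the steady-state error for a ramp input is infinite.

e_ss = ∞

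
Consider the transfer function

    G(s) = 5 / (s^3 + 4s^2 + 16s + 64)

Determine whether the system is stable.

The denominator s^3 + 4s^2 + 16s + 64 factors as (s^2 + 16)(s + 4), giving poles at s = 4j, -4j, -4.
Since the simple pole(s) at s = ±4j lie on the jω-axis with none in the right half-plane, the system is marginally stable.

marginally stable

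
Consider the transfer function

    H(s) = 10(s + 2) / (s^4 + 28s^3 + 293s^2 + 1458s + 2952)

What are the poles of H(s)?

The poles are the roots of the denominator s^4 + 28s^3 + 293s^2 + 1458s + 2952 = 0.
Trying s = -6: the polynomial evaluates to 0, so (s + 6) is a factor.
Dividing out leaves s^3 + 22s^2 + 161s + 492 = 0.
This factors further as (s^2 + 10s + 41)(s + 12) = 0.

s = -5 + 4j, -5 - 4j, -6, -12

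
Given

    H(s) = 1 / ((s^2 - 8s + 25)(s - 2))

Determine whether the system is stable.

unstable

The poles can be read from the denominator factors: s = 4 + 3j, 4 - 3j, 2.
Since the pole(s) at s = 4 ± 3j, 2 lie in the right half-plane, the system is unstable.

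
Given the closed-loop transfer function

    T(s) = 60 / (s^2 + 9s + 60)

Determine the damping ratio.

Compare the denominator to the standard form s^2 + 2ζωₙs + ωₙ².
ωₙ² = 60, so ωₙ = √60 ≈ 7.746 rad/s.
2ζωₙ = 9, so ζ = 9/(2·√60) ≈ 0.5809.

ζ ≈ 0.5809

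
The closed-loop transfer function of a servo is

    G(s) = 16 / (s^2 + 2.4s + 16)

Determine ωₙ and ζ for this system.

Compare the denominator to the standard form s^2 + 2ζωₙs + ωₙ².
ωₙ² = 16, so ωₙ = 4 rad/s.
2ζωₙ = 2.4, so ζ = 2.4/(2·4) = 0.3.
With ζ = 0.3 the response is underdamped.

ωₙ = 4 rad/s, ζ = 0.3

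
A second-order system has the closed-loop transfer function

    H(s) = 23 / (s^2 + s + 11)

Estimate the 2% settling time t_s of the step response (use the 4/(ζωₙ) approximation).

t_s ≈ 8 s

Comparing s^2 + s + 11 to s^2 + 2ζωₙs + ωₙ²: ωₙ = √11 ≈ 3.317 rad/s and ζ = 1/(2·√11) ≈ 0.1508.
ζωₙ = 1/2 = 0.5, so t_s ≈ 4/(ζωₙ) = 4/0.5 = 8 s.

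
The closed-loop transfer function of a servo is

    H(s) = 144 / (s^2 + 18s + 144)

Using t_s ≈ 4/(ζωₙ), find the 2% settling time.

t_s ≈ 0.4444 s

Comparing s^2 + 18s + 144 to s^2 + 2ζωₙs + ωₙ²: ωₙ = 12 rad/s and ζ = 18/(2·12) = 0.75.
ζωₙ = 18/2 = 9, so t_s ≈ 4/(ζωₙ) = 4/9 ≈ 0.4444 s.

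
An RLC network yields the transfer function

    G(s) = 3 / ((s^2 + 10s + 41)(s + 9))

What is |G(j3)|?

|G(j3)| ≈ 0.007209

Substitute s = j3: numerator = 3, denominator = 198 + j366.
|G(j3)| = |3| / |198 + j366| = 3 / 416.12 ≈ 0.007209.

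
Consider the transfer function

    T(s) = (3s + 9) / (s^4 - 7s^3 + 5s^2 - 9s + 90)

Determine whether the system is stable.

unstable

The denominator s^4 - 7s^3 + 5s^2 - 9s + 90 factors as (s - 6)(s^2 + 2s + 5)(s - 3), giving poles at s = 6, -1 + 2j, -1 - 2j, 3.
Since the pole(s) at s = 6, 3 lie in the right half-plane, the system is unstable.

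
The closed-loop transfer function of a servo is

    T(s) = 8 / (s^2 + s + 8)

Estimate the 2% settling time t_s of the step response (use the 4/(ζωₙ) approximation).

Comparing s^2 + s + 8 to s^2 + 2ζωₙs + ωₙ²: ωₙ = √8 ≈ 2.828 rad/s and ζ = 1/(2·√8) ≈ 0.1768.
ζωₙ = 1/2 = 0.5, so t_s ≈ 4/(ζωₙ) = 4/0.5 = 8 s.

t_s ≈ 8 s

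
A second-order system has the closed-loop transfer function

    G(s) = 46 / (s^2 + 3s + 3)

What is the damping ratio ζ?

ζ ≈ 0.8660

Compare the denominator to the standard form s^2 + 2ζωₙs + ωₙ².
ωₙ² = 3, so ωₙ = √3 ≈ 1.732 rad/s.
2ζωₙ = 3, so ζ = 3/(2·√3) ≈ 0.8660.
With ζ = 0.8660 the response is underdamped.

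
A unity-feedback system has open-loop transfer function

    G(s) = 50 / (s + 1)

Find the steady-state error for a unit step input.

G(s) has no poles at the origin.
This is a Type 0 system. Kp = lim_{s→0} G(s) = 50/1.
e_ss = 1/(1 + Kp) = 1/(1 + 50) = 1/51 ≈ 0.01961.

e_ss = 0.01961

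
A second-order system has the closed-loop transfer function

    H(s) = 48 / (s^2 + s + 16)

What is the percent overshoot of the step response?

Comparing s^2 + s + 16 to s^2 + 2ζωₙs + ωₙ²: ωₙ = 4 rad/s and ζ = 1/(2·4) = 0.125.
%OS = 100·exp(−πζ/√(1−ζ²)) = 100·exp(−π·0.125/√(1−0.125²)) ≈ 67.3%.

%OS ≈ 67.3%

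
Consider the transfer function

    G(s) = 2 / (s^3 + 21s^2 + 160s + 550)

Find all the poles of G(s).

The poles are the roots of the denominator s^3 + 21s^2 + 160s + 550 = 0.
Trying s = -11: the polynomial evaluates to 0, so (s + 11) is a factor.
Dividing out leaves s^2 + 10s + 50 = 0.
The quadratic formula then gives s = -5 ± 5j.

s = -5 + 5j, -5 - 5j, -11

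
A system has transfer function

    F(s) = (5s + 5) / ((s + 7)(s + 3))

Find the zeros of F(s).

Set the numerator to zero: 5s + 5 = 0, i.e. 5·(s + 1) = 0.
So s = -1.

s = -1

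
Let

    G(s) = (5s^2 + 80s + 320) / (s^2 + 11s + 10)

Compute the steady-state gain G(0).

Set s = 0: G(0) = (320) / (10) = 32.

G(0) = 32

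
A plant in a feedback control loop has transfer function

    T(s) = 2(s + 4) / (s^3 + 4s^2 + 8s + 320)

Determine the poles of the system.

s = 2 + 6j, 2 - 6j, -8

The poles are the roots of the denominator s^3 + 4s^2 + 8s + 320 = 0.
Trying s = -8: the polynomial evaluates to 0, so (s + 8) is a factor.
Dividing out leaves s^2 - 4s + 40 = 0.
The quadratic formula then gives s = 2 ± 6j.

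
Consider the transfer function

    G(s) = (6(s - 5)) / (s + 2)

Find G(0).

G(0) = -15

At s = 0 each factor (s + a) contributes a and each (s^2 + bs + c) contributes c.
G(0) = 6·(-5) / ((2)) = -30/2 = -15.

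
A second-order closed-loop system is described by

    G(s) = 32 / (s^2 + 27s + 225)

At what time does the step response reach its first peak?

Comparing s^2 + 27s + 225 to s^2 + 2ζωₙs + ωₙ²: ωₙ = 15 rad/s and ζ = 27/(2·15) = 0.9.
ζωₙ = 27/2 = 13.5, so ω_d = ωₙ√(1−ζ²) = √(ωₙ² − (ζωₙ)²) = √(225 − 13.5²) = √42.75 ≈ 6.538 rad/s.
t_p = π/ω_d = π/6.538 ≈ 0.4805 s.

t_p ≈ 0.4805 s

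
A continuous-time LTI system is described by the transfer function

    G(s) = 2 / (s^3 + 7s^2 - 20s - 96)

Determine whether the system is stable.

unstable

The denominator s^3 + 7s^2 - 20s - 96 factors as (s + 3)(s + 8)(s - 4), giving poles at s = -3, -8, 4.
Since the pole(s) at s = 4 lie in the right half-plane, the system is unstable.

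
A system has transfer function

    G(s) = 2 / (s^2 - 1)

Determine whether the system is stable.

The denominator s^2 - 1 factors as (s - 1)(s + 1), giving poles at s = 1, -1.
Since the pole(s) at s = 1 lie in the right half-plane, the system is unstable.

unstable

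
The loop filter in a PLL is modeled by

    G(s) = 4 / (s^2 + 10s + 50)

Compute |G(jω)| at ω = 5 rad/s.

Substitute s = j5: numerator = 4, denominator = 25 + j50.
|G(j5)| = |4| / |25 + j50| = 4 / 55.902 ≈ 0.07155.

|G(j5)| ≈ 0.07155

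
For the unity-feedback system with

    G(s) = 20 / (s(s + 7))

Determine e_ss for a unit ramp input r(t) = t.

G(s) has one pole at the origin.
This is a Type 1 system. Kv = lim_{s→0} s·G(s) = 20/7.
e_ss = 1/Kv = 1/(20/7) = 7/20 ≈ 0.3500.

e_ss = 0.3500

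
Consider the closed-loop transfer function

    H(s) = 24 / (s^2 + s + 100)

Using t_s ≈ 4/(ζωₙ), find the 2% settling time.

Comparing s^2 + s + 100 to s^2 + 2ζωₙs + ωₙ²: ωₙ = 10 rad/s and ζ = 1/(2·10) = 0.05.
ζωₙ = 1/2 = 0.5, so t_s ≈ 4/(ζωₙ) = 4/0.5 = 8 s.

t_s ≈ 8 s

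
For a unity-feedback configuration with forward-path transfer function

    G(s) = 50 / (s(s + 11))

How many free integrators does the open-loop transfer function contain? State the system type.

The denominator has 1 factor of s at the origin (free integrator), so this is a Type 1 system.

Type 1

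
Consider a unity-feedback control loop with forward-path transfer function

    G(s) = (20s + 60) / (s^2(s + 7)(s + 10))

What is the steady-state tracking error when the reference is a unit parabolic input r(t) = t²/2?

G(s) has 2 poles at the origin.
This is a Type 2 system. Ka = lim_{s→0} s^2·G(s) = 60/70 = 6/7.
e_ss = 1/Ka = 1/(6/7) = 7/6 ≈ 1.167.

e_ss = 1.167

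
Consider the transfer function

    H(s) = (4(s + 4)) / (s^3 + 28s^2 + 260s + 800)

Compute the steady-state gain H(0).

Set s = 0: H(0) = (16) / (800) = 1/50.

H(0) = 1/50 ≈ 0.02000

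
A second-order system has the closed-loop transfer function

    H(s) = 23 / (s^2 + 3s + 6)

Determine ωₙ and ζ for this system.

Compare the denominator to the standard form s^2 + 2ζωₙs + ωₙ².
ωₙ² = 6, so ωₙ = √6 ≈ 2.449 rad/s.
2ζωₙ = 3, so ζ = 3/(2·√6) ≈ 0.6124.
With ζ = 0.6124 the response is underdamped.

ωₙ ≈ 2.449 rad/s, ζ ≈ 0.6124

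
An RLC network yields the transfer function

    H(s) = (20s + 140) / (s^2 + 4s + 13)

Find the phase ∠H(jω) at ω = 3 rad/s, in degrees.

At s = j3: numerator = 140 + j60, denominator = 4 + j12.
∠H = ∠num − ∠den = 23.199° − (71.565°) = -48.37°.

∠H(j3) ≈ -48.37°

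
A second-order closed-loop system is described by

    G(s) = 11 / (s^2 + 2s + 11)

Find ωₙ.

Compare the denominator to the standard form s^2 + 2ζωₙs + ωₙ².
ωₙ² = 11, so ωₙ = √11 ≈ 3.317 rad/s.

ωₙ ≈ 3.317 rad/s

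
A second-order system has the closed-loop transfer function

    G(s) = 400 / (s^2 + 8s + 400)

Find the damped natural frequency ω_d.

Comparing s^2 + 8s + 400 to s^2 + 2ζωₙs + ωₙ²: ωₙ = 20 rad/s and ζ = 8/(2·20) = 0.2.
ζωₙ = 8/2 = 4, so ω_d = ωₙ√(1−ζ²) = √(ωₙ² − (ζωₙ)²) = √(400 − 4²) = √384 ≈ 19.60 rad/s.

ω_d ≈ 19.60 rad/s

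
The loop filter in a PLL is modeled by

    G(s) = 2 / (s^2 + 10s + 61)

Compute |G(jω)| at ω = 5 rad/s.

Substitute s = j5: numerator = 2, denominator = 36 + j50.
|G(j5)| = |2| / |36 + j50| = 2 / 61.612 ≈ 0.03246.

|G(j5)| ≈ 0.03246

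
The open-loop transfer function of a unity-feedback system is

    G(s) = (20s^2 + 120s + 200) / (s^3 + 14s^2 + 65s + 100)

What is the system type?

The denominator has no factor of s at the origin — no free integrator — so this is a Type 0 system.

Type 0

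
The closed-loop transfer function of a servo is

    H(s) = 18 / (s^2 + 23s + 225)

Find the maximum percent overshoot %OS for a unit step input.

Comparing s^2 + 23s + 225 to s^2 + 2ζωₙs + ωₙ²: ωₙ = 15 rad/s and ζ = 23/(2·15) ≈ 0.7667.
%OS = 100·exp(−πζ/√(1−ζ²)) = 100·exp(−π·0.7667/√(1−0.7667²)) ≈ 2.35%.

%OS ≈ 2.35%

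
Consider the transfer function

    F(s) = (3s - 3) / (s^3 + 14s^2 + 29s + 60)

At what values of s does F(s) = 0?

Set the numerator to zero: 3s - 3 = 0, i.e. 3·(s - 1) = 0.
So s = 1.

s = 1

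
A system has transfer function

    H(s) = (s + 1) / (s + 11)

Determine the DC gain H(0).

Set s = 0: H(0) = (1) / (11) = 1/11.

H(0) = 1/11 ≈ 0.09091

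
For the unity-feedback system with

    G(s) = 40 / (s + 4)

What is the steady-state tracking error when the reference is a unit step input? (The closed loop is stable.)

G(s) has no poles at the origin.
This is a Type 0 system. Kp = lim_{s→0} G(s) = 40/4 = 10.
e_ss = 1/(1 + Kp) = 1/(1 + 10) = 1/11 ≈ 0.09091.

e_ss = 0.09091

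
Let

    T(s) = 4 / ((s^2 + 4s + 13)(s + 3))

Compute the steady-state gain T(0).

Set s = 0: T(0) = (4) / (39) = 4/39.

T(0) = 4/39 ≈ 0.1026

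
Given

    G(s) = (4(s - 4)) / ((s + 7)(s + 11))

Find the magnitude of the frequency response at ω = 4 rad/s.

Substitute s = j4: numerator = -16 + j16, denominator = 61 + j72.
|G(j4)| = |-16 + j16| / |61 + j72| = 22.627 / 94.366 ≈ 0.2398.

|G(j4)| ≈ 0.2398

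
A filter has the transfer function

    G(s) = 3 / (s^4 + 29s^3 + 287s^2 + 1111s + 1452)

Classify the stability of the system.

The denominator s^4 + 29s^3 + 287s^2 + 1111s + 1452 factors as (s + 11)^2(s + 3)(s + 4), giving poles at s = -11, -3, -11, -4.
Since all poles lie strictly in the left half-plane, the system is stable.

stable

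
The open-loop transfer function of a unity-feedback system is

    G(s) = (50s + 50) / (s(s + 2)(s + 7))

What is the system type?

The denominator has 1 factor of s at the origin (free integrator), so this is a Type 1 system.

Type 1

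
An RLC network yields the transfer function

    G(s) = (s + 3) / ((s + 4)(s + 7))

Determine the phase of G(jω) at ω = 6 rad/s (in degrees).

∠G(j6) ≈ -33.48°

At s = j6: numerator = 3 + j6, denominator = -8 + j66.
∠G = ∠num − ∠den = 63.435° − (96.911°) = -33.48°.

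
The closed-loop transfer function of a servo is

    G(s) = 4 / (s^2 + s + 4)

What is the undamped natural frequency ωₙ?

ωₙ = 2 rad/s

Compare the denominator to the standard form s^2 + 2ζωₙs + ωₙ².
ωₙ² = 4, so ωₙ = 2 rad/s.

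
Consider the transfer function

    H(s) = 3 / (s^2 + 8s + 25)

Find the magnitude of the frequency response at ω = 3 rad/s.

Substitute s = j3: numerator = 3, denominator = 16 + j24.
|H(j3)| = |3| / |16 + j24| = 3 / 28.844 ≈ 0.1040.

|H(j3)| ≈ 0.1040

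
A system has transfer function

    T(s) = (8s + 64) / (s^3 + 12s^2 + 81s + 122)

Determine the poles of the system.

s = -5 + 6j, -5 - 6j, -2

The poles are the roots of the denominator s^3 + 12s^2 + 81s + 122 = 0.
Trying s = -2: the polynomial evaluates to 0, so (s + 2) is a factor.
Dividing out leaves s^2 + 10s + 61 = 0.
The quadratic formula then gives s = -5 ± 6j.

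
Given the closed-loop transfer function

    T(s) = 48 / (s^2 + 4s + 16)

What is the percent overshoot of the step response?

%OS ≈ 16.3%

Comparing s^2 + 4s + 16 to s^2 + 2ζωₙs + ωₙ²: ωₙ = 4 rad/s and ζ = 4/(2·4) = 0.5.
%OS = 100·exp(−πζ/√(1−ζ²)) = 100·exp(−π·0.5/√(1−0.5²)) ≈ 16.3%.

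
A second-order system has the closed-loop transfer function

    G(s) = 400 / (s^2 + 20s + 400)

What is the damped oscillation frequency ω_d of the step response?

ω_d ≈ 17.32 rad/s

Comparing s^2 + 20s + 400 to s^2 + 2ζωₙs + ωₙ²: ωₙ = 20 rad/s and ζ = 20/(2·20) = 0.5.
ζωₙ = 20/2 = 10, so ω_d = ωₙ√(1−ζ²) = √(ωₙ² − (ζωₙ)²) = √(400 − 10²) = √300 ≈ 17.32 rad/s.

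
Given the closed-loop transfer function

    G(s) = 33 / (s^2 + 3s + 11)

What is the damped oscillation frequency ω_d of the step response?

Comparing s^2 + 3s + 11 to s^2 + 2ζωₙs + ωₙ²: ωₙ = √11 ≈ 3.317 rad/s and ζ = 3/(2·√11) ≈ 0.4523.
ζωₙ = 3/2 = 1.5, so ω_d = ωₙ√(1−ζ²) = √(ωₙ² − (ζωₙ)²) = √(11 − 1.5²) = √8.75 ≈ 2.958 rad/s.

ω_d ≈ 2.958 rad/s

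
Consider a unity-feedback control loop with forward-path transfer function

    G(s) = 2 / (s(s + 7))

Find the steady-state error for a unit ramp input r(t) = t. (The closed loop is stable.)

e_ss = 3.500

G(s) has one pole at the origin.
This is a Type 1 system. Kv = lim_{s→0} s·G(s) = 2/7.
e_ss = 1/Kv = 1/(2/7) = 7/2 ≈ 3.500.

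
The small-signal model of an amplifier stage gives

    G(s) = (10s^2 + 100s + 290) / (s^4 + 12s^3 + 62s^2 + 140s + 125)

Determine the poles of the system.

The poles are the roots of the denominator s^4 + 12s^3 + 62s^2 + 140s + 125 = 0.
No real roots exist; factor into two real quadratics: (s^2 + 4s + 5)(s^2 + 8s + 25) = 0.
Each quadratic gives a conjugate pair via the quadratic formula.

s = -2 ± j, -4 ± 3j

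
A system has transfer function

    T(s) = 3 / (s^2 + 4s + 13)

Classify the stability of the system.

The poles can be read from the denominator factors: s = -2 ± 3j.
Since all poles lie strictly in the left half-plane, the system is stable.

stable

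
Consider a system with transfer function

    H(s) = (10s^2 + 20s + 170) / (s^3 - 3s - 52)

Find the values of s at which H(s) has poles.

The poles are the roots of the denominator s^3 - 3s - 52 = 0.
Trying s = 4: the polynomial evaluates to 0, so (s - 4) is a factor.
Dividing out leaves s^2 + 4s + 13 = 0.
The quadratic formula then gives s = -2 ± 3j.

s = -2 ± 3j, 4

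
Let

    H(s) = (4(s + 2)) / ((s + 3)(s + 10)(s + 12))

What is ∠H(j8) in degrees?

∠H(j8) ≈ -65.83°

At s = j8: numerator = 8 + j32, denominator = -1240 + j976.
∠H = ∠num − ∠den = 75.964° − (141.79°) = -65.83°.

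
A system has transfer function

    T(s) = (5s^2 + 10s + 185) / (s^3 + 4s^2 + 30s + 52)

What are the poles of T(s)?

s = -1 ± 5j, -2

The poles are the roots of the denominator s^3 + 4s^2 + 30s + 52 = 0.
Trying s = -2: the polynomial evaluates to 0, so (s + 2) is a factor.
Dividing out leaves s^2 + 2s + 26 = 0.
The quadratic formula then gives s = -1 ± 5j.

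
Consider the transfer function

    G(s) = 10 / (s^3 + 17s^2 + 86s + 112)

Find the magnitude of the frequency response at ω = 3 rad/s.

|G(j3)| ≈ 0.04262

Substitute s = j3: numerator = 10, denominator = -41 + j231.
|G(j3)| = |10| / |-41 + j231| = 10 / 234.61 ≈ 0.04262.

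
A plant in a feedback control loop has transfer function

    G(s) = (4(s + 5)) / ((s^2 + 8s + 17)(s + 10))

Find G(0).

At s = 0 each factor (s + a) contributes a and each (s^2 + bs + c) contributes c.
G(0) = 4·(5) / ((17) · (10)) = 20/170 = 2/17.

G(0) = 2/17 ≈ 0.1176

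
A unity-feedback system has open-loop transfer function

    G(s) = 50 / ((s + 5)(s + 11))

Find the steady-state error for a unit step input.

G(s) has no poles at the origin.
This is a Type 0 system. Kp = lim_{s→0} G(s) = 50/55 = 10/11.
e_ss = 1/(1 + Kp) = 1/(1 + 10/11) = 11/21 ≈ 0.5238.

e_ss = 0.5238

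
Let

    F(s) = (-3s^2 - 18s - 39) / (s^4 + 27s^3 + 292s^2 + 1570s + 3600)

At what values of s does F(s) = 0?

s = -3 + 2j, -3 - 2j

Set the numerator to zero: -3s^2 - 18s - 39 = 0, i.e. -3·(s^2 + 6s + 13) = 0.
Factoring: (s^2 + 6s + 13) = 0.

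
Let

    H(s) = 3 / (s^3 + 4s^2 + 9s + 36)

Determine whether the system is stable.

marginally stable

The denominator s^3 + 4s^2 + 9s + 36 factors as (s^2 + 9)(s + 4), giving poles at s = ±3j, -4.
Since the simple pole(s) at s = ±3j lie on the jω-axis with none in the right half-plane, the system is marginally stable.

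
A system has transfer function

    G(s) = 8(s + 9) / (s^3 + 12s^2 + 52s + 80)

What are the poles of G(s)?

s = -4 + 2j, -4 - 2j, -4

The poles are the roots of the denominator s^3 + 12s^2 + 52s + 80 = 0.
Trying s = -4: the polynomial evaluates to 0, so (s + 4) is a factor.
Dividing out leaves s^2 + 8s + 20 = 0.
The quadratic formula then gives s = -4 ± 2j.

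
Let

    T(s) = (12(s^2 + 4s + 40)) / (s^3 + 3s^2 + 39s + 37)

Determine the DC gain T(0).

T(0) = 480/37 ≈ 12.97

Set s = 0: T(0) = (480) / (37) = 480/37.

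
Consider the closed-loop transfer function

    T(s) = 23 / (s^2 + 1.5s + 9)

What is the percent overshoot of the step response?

%OS ≈ 44.4%

Comparing s^2 + 1.5s + 9 to s^2 + 2ζωₙs + ωₙ²: ωₙ = 3 rad/s and ζ = 1.5/(2·3) = 0.25.
%OS = 100·exp(−πζ/√(1−ζ²)) = 100·exp(−π·0.25/√(1−0.25²)) ≈ 44.4%.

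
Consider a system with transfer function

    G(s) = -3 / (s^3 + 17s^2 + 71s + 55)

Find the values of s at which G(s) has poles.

The poles are the roots of the denominator s^3 + 17s^2 + 71s + 55 = 0.
Trying s = -1: the polynomial evaluates to 0, so (s + 1) is a factor.
Dividing out leaves s^2 + 16s + 55 = 0.
Factoring the quadratic: (s + 11)(s + 5) = 0.

s = -1, -11, -5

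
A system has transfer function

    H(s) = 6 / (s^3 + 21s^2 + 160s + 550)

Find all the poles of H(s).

The poles are the roots of the denominator s^3 + 21s^2 + 160s + 550 = 0.
Trying s = -11: the polynomial evaluates to 0, so (s + 11) is a factor.
Dividing out leaves s^2 + 10s + 50 = 0.
The quadratic formula then gives s = -5 ± 5j.

s = -5 + 5j, -5 - 5j, -11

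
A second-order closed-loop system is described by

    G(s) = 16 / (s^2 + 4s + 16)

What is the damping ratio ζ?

ζ = 0.5

Compare the denominator to the standard form s^2 + 2ζωₙs + ωₙ².
ωₙ² = 16, so ωₙ = 4 rad/s.
2ζωₙ = 4, so ζ = 4/(2·4) = 0.5.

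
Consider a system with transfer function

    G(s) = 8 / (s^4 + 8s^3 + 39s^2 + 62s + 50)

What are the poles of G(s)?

s = -1 ± j, -3 ± 4j

The poles are the roots of the denominator s^4 + 8s^3 + 39s^2 + 62s + 50 = 0.
No real roots exist; factor into two real quadratics: (s^2 + 2s + 2)(s^2 + 6s + 25) = 0.
Each quadratic gives a conjugate pair via the quadratic formula.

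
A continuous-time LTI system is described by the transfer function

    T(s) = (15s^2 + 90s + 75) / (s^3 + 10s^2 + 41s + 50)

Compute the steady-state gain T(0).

T(0) = 3/2 ≈ 1.500

Set s = 0: T(0) = (75) / (50) = 3/2.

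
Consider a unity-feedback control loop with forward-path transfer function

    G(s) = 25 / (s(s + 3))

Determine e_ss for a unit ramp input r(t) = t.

e_ss = 0.1200

G(s) has one pole at the origin.
This is a Type 1 system. Kv = lim_{s→0} s·G(s) = 25/3.
e_ss = 1/Kv = 1/(25/3) = 3/25 ≈ 0.1200.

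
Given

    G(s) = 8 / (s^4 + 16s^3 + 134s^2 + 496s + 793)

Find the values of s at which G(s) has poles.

The poles are the roots of the denominator s^4 + 16s^3 + 134s^2 + 496s + 793 = 0.
No real roots exist; factor into two real quadratics: (s^2 + 6s + 13)(s^2 + 10s + 61) = 0.
Each quadratic gives a conjugate pair via the quadratic formula.

s = -3 ± 2j, -5 ± 6j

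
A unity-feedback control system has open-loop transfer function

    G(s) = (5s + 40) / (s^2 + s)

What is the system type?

Factor s from the denominator: s^2 + s = s·(s + 1).
There is 1 pole at the origin, so the system is Type 1.

Type 1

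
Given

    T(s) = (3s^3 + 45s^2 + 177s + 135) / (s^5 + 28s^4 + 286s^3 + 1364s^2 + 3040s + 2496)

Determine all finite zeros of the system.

s = -5, -9, -1

Set the numerator to zero: 3s^3 + 45s^2 + 177s + 135 = 0, i.e. 3·(s^3 + 15s^2 + 59s + 45) = 0.
Factoring: (s + 5)(s + 9)(s + 1) = 0.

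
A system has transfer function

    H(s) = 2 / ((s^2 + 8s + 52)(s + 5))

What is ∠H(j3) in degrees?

At s = j3: numerator = 2, denominator = 143 + j249.
∠H = ∠num − ∠den = 0° − (60.131°) = -60.13°.

∠H(j3) ≈ -60.13°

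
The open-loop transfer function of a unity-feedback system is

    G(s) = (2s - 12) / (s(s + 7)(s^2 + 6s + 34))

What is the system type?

Type 1

The denominator has 1 factor of s at the origin (free integrator), so this is a Type 1 system.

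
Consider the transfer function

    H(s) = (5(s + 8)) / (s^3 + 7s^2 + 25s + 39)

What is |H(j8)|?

Substitute s = j8: numerator = 40 + j40, denominator = -409 - j312.
|H(j8)| = |40 + j40| / |-409 - j312| = 56.569 / 514.42 ≈ 0.1100.

|H(j8)| ≈ 0.1100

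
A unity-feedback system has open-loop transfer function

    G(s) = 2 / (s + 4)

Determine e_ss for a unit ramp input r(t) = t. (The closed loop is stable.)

G(s) has no poles at the origin.
This is a Type 0 system; Kv = lim_{s→0} s·G(s) = 0, so the steady-state error for a ramp input is infinite.

e_ss = ∞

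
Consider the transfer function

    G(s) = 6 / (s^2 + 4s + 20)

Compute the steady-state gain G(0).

Set s = 0: G(0) = (6) / (20) = 3/10.

G(0) = 3/10 ≈ 0.3000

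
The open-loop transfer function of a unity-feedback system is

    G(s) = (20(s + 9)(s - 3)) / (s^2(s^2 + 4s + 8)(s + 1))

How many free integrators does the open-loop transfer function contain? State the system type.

The denominator has 2 factors of s at the origin (free integrators), so this is a Type 2 system.

Type 2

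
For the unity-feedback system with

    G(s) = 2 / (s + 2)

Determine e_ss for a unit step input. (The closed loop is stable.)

e_ss = 0.5000

G(s) has no poles at the origin.
This is a Type 0 system. Kp = lim_{s→0} G(s) = 2/2 = 1.
e_ss = 1/(1 + Kp) = 1/(1 + 1) = 1/2 ≈ 0.5000.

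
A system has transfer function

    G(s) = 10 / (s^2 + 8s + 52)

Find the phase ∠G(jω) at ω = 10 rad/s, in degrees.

At s = j10: numerator = 10, denominator = -48 + j80.
∠G = ∠num − ∠den = 0° − (120.96°) = -121.0°.

∠G(j10) ≈ -121.0°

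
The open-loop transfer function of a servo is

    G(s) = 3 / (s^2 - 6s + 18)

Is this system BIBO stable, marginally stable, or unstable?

unstable

The denominator s^2 - 6s + 18 factors as (s^2 - 6s + 18), giving poles at s = 3 ± 3j.
Since the pole(s) at s = 3 ± 3j lie in the right half-plane, the system is unstable.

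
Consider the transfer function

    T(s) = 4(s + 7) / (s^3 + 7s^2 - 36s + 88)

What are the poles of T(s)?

The poles are the roots of the denominator s^3 + 7s^2 - 36s + 88 = 0.
Trying s = -11: the polynomial evaluates to 0, so (s + 11) is a factor.
Dividing out leaves s^2 - 4s + 8 = 0.
The quadratic formula then gives s = 2 ± 2j.

s = 2 ± 2j, -11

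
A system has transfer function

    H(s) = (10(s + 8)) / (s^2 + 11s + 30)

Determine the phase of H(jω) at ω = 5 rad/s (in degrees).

∠H(j5) ≈ -52.80°

At s = j5: numerator = 80 + j50, denominator = 5 + j55.
∠H = ∠num − ∠den = 32.005° − (84.806°) = -52.80°.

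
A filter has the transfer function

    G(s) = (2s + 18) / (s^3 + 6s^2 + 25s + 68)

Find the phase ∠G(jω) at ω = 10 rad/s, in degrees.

At s = j10: numerator = 18 + j20, denominator = -532 - j750.
∠G = ∠num − ∠den = 48.013° − (-125.35°) = 173.4°.

∠G(j10) ≈ 173.4°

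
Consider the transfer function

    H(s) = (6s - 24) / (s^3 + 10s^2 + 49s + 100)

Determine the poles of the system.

The poles are the roots of the denominator s^3 + 10s^2 + 49s + 100 = 0.
Trying s = -4: the polynomial evaluates to 0, so (s + 4) is a factor.
Dividing out leaves s^2 + 6s + 25 = 0.
The quadratic formula then gives s = -3 ± 4j.

s = -3 + 4j, -3 - 4j, -4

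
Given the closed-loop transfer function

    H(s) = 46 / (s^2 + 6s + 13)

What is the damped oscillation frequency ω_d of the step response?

Comparing s^2 + 6s + 13 to s^2 + 2ζωₙs + ωₙ²: ωₙ = √13 ≈ 3.606 rad/s and ζ = 6/(2·√13) ≈ 0.8321.
ζωₙ = 6/2 = 3, so ω_d = ωₙ√(1−ζ²) = √(ωₙ² − (ζωₙ)²) = √(13 − 3²) = √4 = 2 rad/s.

ω_d = 2 rad/s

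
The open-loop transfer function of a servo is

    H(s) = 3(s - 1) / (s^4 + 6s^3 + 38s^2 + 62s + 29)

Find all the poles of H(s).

s = -1, -1, -2 + 5j, -2 - 5j

The poles are the roots of the denominator s^4 + 6s^3 + 38s^2 + 62s + 29 = 0.
Trying s = -1: the polynomial evaluates to 0, so (s + 1) is a factor.
Dividing out leaves s^3 + 5s^2 + 33s + 29 = 0.
This factors further as (s + 1)(s^2 + 4s + 29) = 0.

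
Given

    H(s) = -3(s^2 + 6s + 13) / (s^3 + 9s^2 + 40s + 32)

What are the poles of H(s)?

s = -4 + 4j, -4 - 4j, -1

The poles are the roots of the denominator s^3 + 9s^2 + 40s + 32 = 0.
Trying s = -1: the polynomial evaluates to 0, so (s + 1) is a factor.
Dividing out leaves s^2 + 8s + 32 = 0.
The quadratic formula then gives s = -4 ± 4j.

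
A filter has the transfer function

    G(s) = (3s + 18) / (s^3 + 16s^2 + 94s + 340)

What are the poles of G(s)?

The poles are the roots of the denominator s^3 + 16s^2 + 94s + 340 = 0.
Trying s = -10: the polynomial evaluates to 0, so (s + 10) is a factor.
Dividing out leaves s^2 + 6s + 34 = 0.
The quadratic formula then gives s = -3 ± 5j.

s = -3 + 5j, -3 - 5j, -10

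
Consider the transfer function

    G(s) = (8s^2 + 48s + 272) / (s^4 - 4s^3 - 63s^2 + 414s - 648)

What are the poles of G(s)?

The poles are the roots of the denominator s^4 - 4s^3 - 63s^2 + 414s - 648 = 0.
Trying s = 4: the polynomial evaluates to 0, so (s - 4) is a factor.
Dividing out leaves s^3 - 63s + 162 = 0.
This factors further as (s - 6)(s + 9)(s - 3) = 0.

s = 4, 6, -9, 3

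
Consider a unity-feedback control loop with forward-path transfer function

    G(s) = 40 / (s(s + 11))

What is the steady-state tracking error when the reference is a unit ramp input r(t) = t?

e_ss = 0.2750

G(s) has one pole at the origin.
This is a Type 1 system. Kv = lim_{s→0} s·G(s) = 40/11.
e_ss = 1/Kv = 1/(40/11) = 11/40 ≈ 0.2750.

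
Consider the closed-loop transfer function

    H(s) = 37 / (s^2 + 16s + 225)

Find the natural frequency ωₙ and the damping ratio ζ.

Compare the denominator to the standard form s^2 + 2ζωₙs + ωₙ².
ωₙ² = 225, so ωₙ = 15 rad/s.
2ζωₙ = 16, so ζ = 16/(2·15) ≈ 0.5333.

ωₙ = 15 rad/s, ζ ≈ 0.5333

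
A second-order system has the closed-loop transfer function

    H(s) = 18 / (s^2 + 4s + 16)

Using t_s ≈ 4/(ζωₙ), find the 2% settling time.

Comparing s^2 + 4s + 16 to s^2 + 2ζωₙs + ωₙ²: ωₙ = 4 rad/s and ζ = 4/(2·4) = 0.5.
ζωₙ = 4/2 = 2, so t_s ≈ 4/(ζωₙ) = 4/2 = 2 s.

t_s ≈ 2 s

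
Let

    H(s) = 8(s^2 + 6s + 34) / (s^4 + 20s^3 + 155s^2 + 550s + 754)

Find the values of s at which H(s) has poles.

s = -5 ± j, -5 ± 2j

The poles are the roots of the denominator s^4 + 20s^3 + 155s^2 + 550s + 754 = 0.
No real roots exist; factor into two real quadratics: (s^2 + 10s + 26)(s^2 + 10s + 29) = 0.
Each quadratic gives a conjugate pair via the quadratic formula.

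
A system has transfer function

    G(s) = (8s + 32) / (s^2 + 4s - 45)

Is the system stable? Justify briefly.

unstable

The denominator s^2 + 4s - 45 factors as (s - 5)(s + 9), giving poles at s = 5, -9.
Since the pole(s) at s = 5 lie in the right half-plane, the system is unstable.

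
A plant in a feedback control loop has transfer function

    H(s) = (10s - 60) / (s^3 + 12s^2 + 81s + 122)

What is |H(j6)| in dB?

Substitute s = j6: numerator = -60 + j60, denominator = -310 + j270.
|H(j6)| = |-60 + j60| / |-310 + j270| = 84.853 / 411.10 ≈ 0.2064.
In decibels: 20·log₁₀(0.2064) ≈ -13.7 dB.

|H(j6)|_dB ≈ -13.7 dB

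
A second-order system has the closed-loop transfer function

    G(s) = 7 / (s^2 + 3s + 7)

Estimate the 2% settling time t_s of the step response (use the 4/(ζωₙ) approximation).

Comparing s^2 + 3s + 7 to s^2 + 2ζωₙs + ωₙ²: ωₙ = √7 ≈ 2.646 rad/s and ζ = 3/(2·√7) ≈ 0.5669.
ζωₙ = 3/2 = 1.5, so t_s ≈ 4/(ζωₙ) = 4/1.5 ≈ 2.667 s.

t_s ≈ 2.667 s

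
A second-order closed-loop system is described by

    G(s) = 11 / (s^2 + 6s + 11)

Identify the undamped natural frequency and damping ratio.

ωₙ ≈ 3.317 rad/s, ζ ≈ 0.9045

Compare the denominator to the standard form s^2 + 2ζωₙs + ωₙ².
ωₙ² = 11, so ωₙ = √11 ≈ 3.317 rad/s.
2ζωₙ = 6, so ζ = 6/(2·√11) ≈ 0.9045.
With ζ = 0.9045 the response is underdamped.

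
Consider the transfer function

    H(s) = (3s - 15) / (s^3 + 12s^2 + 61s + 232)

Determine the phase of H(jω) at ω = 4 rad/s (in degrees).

At s = j4: numerator = -15 + j12, denominator = 40 + j180.
∠H = ∠num − ∠den = 141.34° − (77.471°) = 63.87°.

∠H(j4) ≈ 63.87°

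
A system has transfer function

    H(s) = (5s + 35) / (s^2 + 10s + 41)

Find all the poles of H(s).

s = -5 + 4j, -5 - 4j

The poles are the roots of the denominator s^2 + 10s + 41 = 0.
Using the quadratic formula: s = (-10 ± √(-64))/2 = -5 ± 4j.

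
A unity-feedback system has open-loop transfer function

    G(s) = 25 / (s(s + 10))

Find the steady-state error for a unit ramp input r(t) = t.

e_ss = 0.4000

G(s) has one pole at the origin.
This is a Type 1 system. Kv = lim_{s→0} s·G(s) = 25/10 = 5/2.
e_ss = 1/Kv = 1/(5/2) = 2/5 ≈ 0.4000.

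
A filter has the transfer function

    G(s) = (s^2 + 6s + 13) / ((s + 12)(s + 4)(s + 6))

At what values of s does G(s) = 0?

s = -3 + 2j, -3 - 2j

Set the numerator to zero: s^2 + 6s + 13 = 0.
Factoring: (s^2 + 6s + 13) = 0.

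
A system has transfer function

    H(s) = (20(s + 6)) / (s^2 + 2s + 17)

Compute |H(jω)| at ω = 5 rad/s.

|H(j5)| ≈ 12.20

Substitute s = j5: numerator = 120 + j100, denominator = -8 + j10.
|H(j5)| = |120 + j100| / |-8 + j10| = 156.20 / 12.806 ≈ 12.20.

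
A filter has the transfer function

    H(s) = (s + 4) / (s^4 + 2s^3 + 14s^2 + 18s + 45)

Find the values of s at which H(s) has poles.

The poles are the roots of the denominator s^4 + 2s^3 + 14s^2 + 18s + 45 = 0.
No real roots exist; factor into two real quadratics: (s^2 + 9)(s^2 + 2s + 5) = 0.
Each quadratic gives a conjugate pair via the quadratic formula.

s = ±3j, -1 ± 2j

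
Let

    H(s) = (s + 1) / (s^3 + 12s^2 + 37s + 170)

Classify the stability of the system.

stable

The denominator s^3 + 12s^2 + 37s + 170 factors as (s + 10)(s^2 + 2s + 17), giving poles at s = -10, -1 ± 4j.
Since all poles lie strictly in the left half-plane, the system is stable.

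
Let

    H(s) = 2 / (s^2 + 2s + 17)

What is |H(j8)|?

|H(j8)| ≈ 0.04028

Substitute s = j8: numerator = 2, denominator = -47 + j16.
|H(j8)| = |2| / |-47 + j16| = 2 / 49.649 ≈ 0.04028.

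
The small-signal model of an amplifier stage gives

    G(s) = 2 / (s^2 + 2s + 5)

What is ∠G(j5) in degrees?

∠G(j5) ≈ -153.4°

At s = j5: numerator = 2, denominator = -20 + j10.
∠G = ∠num − ∠den = 0° − (153.43°) = -153.4°.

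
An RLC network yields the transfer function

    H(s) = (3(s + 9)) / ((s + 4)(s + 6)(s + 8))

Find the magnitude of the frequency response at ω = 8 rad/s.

|H(j8)| ≈ 0.03570

Substitute s = j8: numerator = 27 + j24, denominator = -960 + j320.
|H(j8)| = |27 + j24| / |-960 + j320| = 36.125 / 1011.9 ≈ 0.03570.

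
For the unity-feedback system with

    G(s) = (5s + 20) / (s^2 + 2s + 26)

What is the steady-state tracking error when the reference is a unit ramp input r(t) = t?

e_ss = ∞

G(s) has no poles at the origin.
This is a Type 0 system; Kv = lim_{s→0} s·G(s) = 0, so the steady-state error for a ramp input is infinite.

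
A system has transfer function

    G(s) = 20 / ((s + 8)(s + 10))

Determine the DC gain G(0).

At s = 0 each factor (s + a) contributes a and each (s^2 + bs + c) contributes c.
G(0) = 20·1 / ((8) · (10)) = 20/80 = 1/4.

G(0) = 1/4 ≈ 0.2500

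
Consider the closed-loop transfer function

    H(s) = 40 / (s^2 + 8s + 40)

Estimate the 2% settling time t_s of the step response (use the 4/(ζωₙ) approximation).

t_s ≈ 1 s

Comparing s^2 + 8s + 40 to s^2 + 2ζωₙs + ωₙ²: ωₙ = √40 ≈ 6.325 rad/s and ζ = 8/(2·√40) ≈ 0.6325.
ζωₙ = 8/2 = 4, so t_s ≈ 4/(ζωₙ) = 4/4 = 1 s.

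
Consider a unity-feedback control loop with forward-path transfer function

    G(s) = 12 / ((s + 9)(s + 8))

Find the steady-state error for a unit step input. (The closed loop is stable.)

G(s) has no poles at the origin.
This is a Type 0 system. Kp = lim_{s→0} G(s) = 12/72 = 1/6.
e_ss = 1/(1 + Kp) = 1/(1 + 1/6) = 6/7 ≈ 0.8571.

e_ss = 0.8571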